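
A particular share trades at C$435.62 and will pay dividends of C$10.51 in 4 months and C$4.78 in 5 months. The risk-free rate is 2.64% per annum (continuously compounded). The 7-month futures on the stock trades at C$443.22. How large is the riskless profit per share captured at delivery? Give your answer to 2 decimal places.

C$16.22 per share

PV(dividends) I = 10.51·e^(−0.0264·4/12) + 4.78·e^(−0.0264·5/12) = 15.1456
Fair futures F* = (S − I)·e^(rT) = (435.62 − 15.1456)·e^0.015400 = 420.4744 × 1.015519 = 426.9997
Market C$443.22 > fair 426.9997: forward overpriced → cash-and-carry (borrow at r, buy the stock and collect the dividends, short the forward).
Profit at T = |F_mkt − F*| = |443.22 − 426.9997| = C$16.22 per share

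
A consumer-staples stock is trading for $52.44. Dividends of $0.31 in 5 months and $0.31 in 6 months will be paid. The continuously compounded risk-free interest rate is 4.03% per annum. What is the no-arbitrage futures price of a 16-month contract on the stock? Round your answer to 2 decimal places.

PV(dividends) I = 0.31·e^(−0.0403·5/12) + 0.31·e^(−0.0403·6/12)
I = 0.3048 + 0.3038 = 0.6086
F = (S − I)·e^(rT) = (52.44 − 0.6086) · e^(0.0403·16/12)
= 51.8314 · e^0.053733 = 51.8314 × 1.055203 = $54.69

$54.69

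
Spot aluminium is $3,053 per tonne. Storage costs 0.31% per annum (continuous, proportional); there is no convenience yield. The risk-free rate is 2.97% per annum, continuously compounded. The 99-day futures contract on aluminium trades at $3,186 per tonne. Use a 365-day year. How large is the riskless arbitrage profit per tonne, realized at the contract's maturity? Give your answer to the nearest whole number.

$106 per tonne

Fair futures: F* = S·e^(carry·T), with carry = (r + u) = 0.0297 + 0.0031 = 0.0328
F* = 3053 · e^(0.0328 × 99/365) = 3053 · e^0.008896 = 3053 × 1.008936 = $3080.2816
Market $3186 > fair $3080.2816: forward overpriced → cash-and-carry (buy spot, short the forward).
At maturity, profit = |F_mkt − F*| = |3186 − 3080.2816| = $106 per tonne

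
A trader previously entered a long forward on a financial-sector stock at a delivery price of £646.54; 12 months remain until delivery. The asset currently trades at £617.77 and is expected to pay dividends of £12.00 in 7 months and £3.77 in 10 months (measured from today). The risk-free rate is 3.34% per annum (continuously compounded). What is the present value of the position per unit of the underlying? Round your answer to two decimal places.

PV(remaining dividends) I = 12.00·e^(−0.0334·7/12) + 3.77·e^(−0.0334·10/12) = 15.4350
Current forward F = (S − I)·e^(rT) = (617.77 − 15.4350)·e^(0.0334·12/12) = 602.3350 × 1.033964 = 622.7927
Value (long) = (F − K)·e^(−rT) = (622.7927 − 646.54) × 0.967152 = -22.9672
Value = -£22.97

-£22.97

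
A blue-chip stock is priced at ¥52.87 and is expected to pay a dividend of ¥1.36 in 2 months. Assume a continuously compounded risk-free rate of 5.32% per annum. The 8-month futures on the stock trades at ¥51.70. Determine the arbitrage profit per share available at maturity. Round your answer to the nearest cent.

PV(dividends) I = 1.36·e^(−0.0532·2/12) = 1.3480
Fair futures F* = (S − I)·e^(rT) = (52.87 − 1.3480)·e^0.035467 = 51.5220 × 1.036103 = 53.3821
Market ¥51.70 < fair 53.3821: forward underpriced → reverse cash-and-carry (short the stock, invest proceeds at r, pay the dividends, go long the forward).
Profit at T = |F_mkt − F*| = |51.70 − 53.3821| = ¥1.68 per share

¥1.68 per share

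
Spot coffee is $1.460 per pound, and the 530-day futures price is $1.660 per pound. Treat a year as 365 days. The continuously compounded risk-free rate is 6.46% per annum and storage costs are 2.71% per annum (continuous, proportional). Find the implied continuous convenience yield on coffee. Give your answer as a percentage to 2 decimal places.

0.33%

F = S·e^((r+u−y)T) ⇒ (r+u−y) = ln(F/S)/T
ln(1.660/1.460) = 0.128381; /T ⇒ 0.088413
y = r + u − ln(F/S)/T = 0.0646 + 0.0271 − 0.088413 = 0.003287
y = 0.33%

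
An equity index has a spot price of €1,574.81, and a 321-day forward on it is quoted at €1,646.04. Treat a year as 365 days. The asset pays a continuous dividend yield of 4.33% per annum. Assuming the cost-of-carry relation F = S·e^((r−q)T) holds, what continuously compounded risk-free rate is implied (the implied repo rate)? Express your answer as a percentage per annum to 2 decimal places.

9.36%

From F = S·e^((r−q)T): (r − q) = ln(F/S)/T
ln(1646.04/1574.81) = ln(1.045231) = 0.044238
(r − q) = 0.044238 / (321/365) = 0.050302
r = ln(F/S)/T + q = 0.050302 + 0.0433 = 0.093602
r = 9.36%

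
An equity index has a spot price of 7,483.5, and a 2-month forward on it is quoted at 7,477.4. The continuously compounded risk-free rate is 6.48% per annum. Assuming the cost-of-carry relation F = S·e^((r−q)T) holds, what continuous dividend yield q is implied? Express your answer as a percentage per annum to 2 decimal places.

From F = S·e^((r−q)T): (r − q) = ln(F/S)/T
ln(7477.4/7483.5) = ln(0.999185) = -0.000815
(r − q) = -0.000815 / (2/12) = -0.004890
q = r − ln(F/S)/T = 0.0648 + 0.004890 = 0.069690
q = 6.97%

6.97%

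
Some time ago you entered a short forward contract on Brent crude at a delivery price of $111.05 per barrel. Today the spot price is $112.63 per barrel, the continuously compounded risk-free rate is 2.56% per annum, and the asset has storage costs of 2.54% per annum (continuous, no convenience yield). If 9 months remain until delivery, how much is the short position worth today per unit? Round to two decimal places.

-$5.86 per barrel

Current fair forward for the remaining 9 months: F = S·e^((r + u)·T), (r + u) = 0.0256 + 0.0254 = 0.0510
F = 112.63 · e^(0.0510 × 9/12) = 112.63 × 1.038991 = 117.0216
Value of long forward = (F − K)·e^(−rT) = (117.0216 − 111.05) · e^(−0.0256·9/12)
= 5.9716 × 0.980983 = 5.86
Short position value = −(long value) = -$5.86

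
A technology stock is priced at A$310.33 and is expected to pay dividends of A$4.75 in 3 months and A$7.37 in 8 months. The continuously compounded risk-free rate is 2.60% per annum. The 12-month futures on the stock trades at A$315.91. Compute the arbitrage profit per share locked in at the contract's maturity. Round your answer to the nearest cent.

PV(dividends) I = 4.75·e^(−0.0260·3/12) + 7.37·e^(−0.0260·8/12) = 11.9626
Fair futures F* = (S − I)·e^(rT) = (310.33 − 11.9626)·e^0.026000 = 298.3674 × 1.026341 = 306.2267
Market A$315.91 > fair 306.2267: forward overpriced → cash-and-carry (borrow at r, buy the stock and collect the dividends, short the forward).
Profit at T = |F_mkt − F*| = |315.91 − 306.2267| = A$9.68 per share

A$9.68 per share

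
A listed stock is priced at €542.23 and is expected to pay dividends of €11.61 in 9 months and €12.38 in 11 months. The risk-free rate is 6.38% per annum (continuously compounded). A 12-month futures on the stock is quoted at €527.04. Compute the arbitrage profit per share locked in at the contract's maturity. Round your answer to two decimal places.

€26.67 per share

PV(dividends) I = 11.61·e^(−0.0638·9/12) + 12.38·e^(−0.0638·11/12) = 22.7443
Fair futures F* = (S − I)·e^(rT) = (542.23 − 22.7443)·e^0.063800 = 519.4857 × 1.065879 = 553.7089
Market €527.04 < fair 553.7089: forward underpriced → reverse cash-and-carry (short the stock, invest proceeds at r, pay the dividends, go long the forward).
Profit at T = |F_mkt − F*| = |527.04 − 553.7089| = €26.67 per share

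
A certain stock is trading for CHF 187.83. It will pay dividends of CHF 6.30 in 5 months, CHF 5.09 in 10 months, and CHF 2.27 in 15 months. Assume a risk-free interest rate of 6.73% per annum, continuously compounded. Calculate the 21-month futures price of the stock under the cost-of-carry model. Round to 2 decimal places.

PV(dividends) I = 6.30·e^(−0.0673·5/12) + 5.09·e^(−0.0673·10/12) + 2.27·e^(−0.0673·15/12)
I = 6.1258 + 4.8124 + 2.0868 = 13.0250
F = (S − I)·e^(rT) = (187.83 − 13.0250) · e^(0.0673·21/12)
= 174.8050 · e^0.117775 = 174.8050 × 1.124991 = CHF 196.65

CHF 196.65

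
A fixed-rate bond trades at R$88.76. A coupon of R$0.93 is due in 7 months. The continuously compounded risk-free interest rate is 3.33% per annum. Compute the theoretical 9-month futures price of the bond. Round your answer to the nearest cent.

PV(coupons) I = 0.93·e^(−0.0333·7/12)
I = 0.9121
F = (S − I)·e^(rT) = (88.76 − 0.9121) · e^(0.0333·9/12)
= 87.8479 · e^0.024975 = 87.8479 × 1.025289 = R$90.07

R$90.07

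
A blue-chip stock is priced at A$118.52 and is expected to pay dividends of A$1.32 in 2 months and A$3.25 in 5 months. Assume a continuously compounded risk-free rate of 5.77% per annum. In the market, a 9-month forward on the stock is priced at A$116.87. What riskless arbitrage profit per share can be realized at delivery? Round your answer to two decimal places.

PV(dividends) I = 1.32·e^(−0.0577·2/12) + 3.25·e^(−0.0577·5/12) = 4.4802
Fair forward F* = (S − I)·e^(rT) = (118.52 − 4.4802)·e^0.043275 = 114.0398 × 1.044225 = 119.0832
Market A$116.87 < fair 119.0832: forward underpriced → reverse cash-and-carry (short the stock, invest proceeds at r, pay the dividends, go long the forward).
Profit at T = |F_mkt − F*| = |116.87 − 119.0832| = A$2.21 per share

A$2.21 per share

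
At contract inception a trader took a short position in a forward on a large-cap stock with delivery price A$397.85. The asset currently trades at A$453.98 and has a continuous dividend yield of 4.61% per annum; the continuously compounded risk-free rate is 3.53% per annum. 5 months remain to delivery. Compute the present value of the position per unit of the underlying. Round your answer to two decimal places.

Current fair forward for the remaining 5 months: F = S·e^((r − q)·T), (r − q) = 0.0353 − 0.0461 = -0.0108
F = 453.98 · e^(-0.0108 × 5/12) = 453.98 × 0.995510 = 451.9416
Value of long forward = (F − K)·e^(−rT) = (451.9416 − 397.85) · e^(−0.0353·5/12)
= 54.0916 × 0.985399 = 53.30
Short position value = −(long value) = -A$53.30

-A$53.30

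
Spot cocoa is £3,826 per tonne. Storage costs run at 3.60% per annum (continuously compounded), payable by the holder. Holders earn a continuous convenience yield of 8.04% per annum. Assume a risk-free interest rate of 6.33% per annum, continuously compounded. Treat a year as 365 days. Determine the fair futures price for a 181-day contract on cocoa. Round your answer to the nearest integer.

£3,862 per tonne

Net carry = r + u − y = 0.0633 + 0.0360 − 0.0804 = 0.0189
F = S·e^((r+u−y)T) = 3826 · e^(0.0189 × 181/365) = 3826 · e^0.009372
= 3826 × 1.009416 = £3,862 per tonne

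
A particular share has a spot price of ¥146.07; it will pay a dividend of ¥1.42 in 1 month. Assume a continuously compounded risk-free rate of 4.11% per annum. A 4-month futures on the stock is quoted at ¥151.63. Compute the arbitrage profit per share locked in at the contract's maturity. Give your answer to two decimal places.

PV(dividends) I = 1.42·e^(−0.0411·1/12) = 1.4151
Fair futures F* = (S − I)·e^(rT) = (146.07 − 1.4151)·e^0.013700 = 144.6549 × 1.013794 = 146.6503
Market ¥151.63 > fair 146.6503: forward overpriced → cash-and-carry (borrow at r, buy the stock and collect the dividends, short the forward).
Profit at T = |F_mkt − F*| = |151.63 − 146.6503| = ¥4.98 per share

¥4.98 per share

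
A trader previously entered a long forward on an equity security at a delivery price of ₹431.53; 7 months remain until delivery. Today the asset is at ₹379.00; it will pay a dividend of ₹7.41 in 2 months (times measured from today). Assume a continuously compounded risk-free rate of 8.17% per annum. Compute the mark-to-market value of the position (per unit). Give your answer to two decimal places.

-₹39.76

PV(remaining dividends) I = 7.41·e^(−0.0817·2/12) = 7.3098
Current forward F = (S − I)·e^(rT) = (379.00 − 7.3098)·e^(0.0817·7/12) = 371.6902 × 1.048812 = 389.8331
Value (long) = (F − K)·e^(−rT) = (389.8331 − 431.53) × 0.953459 = -39.7563
Value = -₹39.76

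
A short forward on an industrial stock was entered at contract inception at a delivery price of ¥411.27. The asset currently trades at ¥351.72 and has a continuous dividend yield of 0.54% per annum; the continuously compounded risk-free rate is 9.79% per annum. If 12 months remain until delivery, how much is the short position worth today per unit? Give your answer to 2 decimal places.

¥23.09

Current fair forward for the remaining 12 months: F = S·e^((r − q)·T), (r − q) = 0.0979 − 0.0054 = 0.0925
F = 351.72 · e^(0.0925 × 12/12) = 351.72 × 1.096913 = 385.8062
Value of long forward = (F − K)·e^(−rT) = (385.8062 − 411.27) · e^(−0.0979·12/12)
= -25.4638 × 0.906740 = -23.09
Short position value = −(long value) = ¥23.09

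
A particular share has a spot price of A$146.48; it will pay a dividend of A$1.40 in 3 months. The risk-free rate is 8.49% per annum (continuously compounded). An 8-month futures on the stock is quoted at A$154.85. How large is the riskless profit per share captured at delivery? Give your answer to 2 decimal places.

A$1.29 per share

PV(dividends) I = 1.40·e^(−0.0849·3/12) = 1.3706
Fair futures F* = (S − I)·e^(rT) = (146.48 − 1.3706)·e^0.056600 = 145.1094 × 1.058232 = 153.5594
Market A$154.85 > fair 153.5594: forward overpriced → cash-and-carry (borrow at r, buy the stock and collect the dividends, short the forward).
Profit at T = |F_mkt − F*| = |154.85 − 153.5594| = A$1.29 per share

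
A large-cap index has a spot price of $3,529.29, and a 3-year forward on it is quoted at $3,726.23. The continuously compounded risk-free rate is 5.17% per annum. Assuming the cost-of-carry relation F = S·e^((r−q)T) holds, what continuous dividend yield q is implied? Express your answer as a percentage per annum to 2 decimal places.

3.36%

From F = S·e^((r−q)T): (r − q) = ln(F/S)/T
ln(3726.23/3529.29) = ln(1.055802) = 0.054301
(r − q) = 0.054301 / (3) = 0.018100
q = r − ln(F/S)/T = 0.0517 − 0.018100 = 0.033600
q = 3.36%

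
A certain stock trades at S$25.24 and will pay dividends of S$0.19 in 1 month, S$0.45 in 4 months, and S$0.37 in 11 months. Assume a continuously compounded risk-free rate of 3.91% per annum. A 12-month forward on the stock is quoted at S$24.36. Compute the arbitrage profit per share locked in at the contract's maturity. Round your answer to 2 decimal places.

S$0.86 per share

PV(dividends) I = 0.19·e^(−0.0391·1/12) + 0.45·e^(−0.0391·4/12) + 0.37·e^(−0.0391·11/12) = 0.9905
Fair forward F* = (S − I)·e^(rT) = (25.24 − 0.9905)·e^0.039100 = 24.2495 × 1.039874 = 25.2164
Market S$24.36 < fair 25.2164: forward underpriced → reverse cash-and-carry (short the stock, invest proceeds at r, pay the dividends, go long the forward).
Profit at T = |F_mkt − F*| = |24.36 − 25.2164| = S$0.86 per share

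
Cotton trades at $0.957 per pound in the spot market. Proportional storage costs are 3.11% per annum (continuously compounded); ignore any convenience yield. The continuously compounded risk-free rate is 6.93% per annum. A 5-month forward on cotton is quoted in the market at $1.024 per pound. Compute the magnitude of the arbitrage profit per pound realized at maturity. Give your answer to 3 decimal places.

Fair forward: F* = S·e^(carry·T), with carry = (r + u) = 0.0693 + 0.0311 = 0.1004
F* = 0.957 · e^(0.1004 × 5/12) = 0.957 · e^0.041833 = 0.957 × 1.042720 = $0.9979
Market $1.024 > fair $0.9979: forward overpriced → cash-and-carry (buy spot, short the forward).
At maturity, profit = |F_mkt − F*| = |1.024 − 0.9979| = $0.026 per pound

$0.026 per pound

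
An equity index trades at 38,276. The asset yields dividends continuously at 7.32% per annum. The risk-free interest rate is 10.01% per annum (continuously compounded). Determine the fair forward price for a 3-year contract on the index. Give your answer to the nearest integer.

F = S·e^((r − q)T) = 38276 · e^((0.1001 − 0.0732) × 3)
= 38276 · e^0.080700 = 38276 × 1.084046
F = 41,493

41,493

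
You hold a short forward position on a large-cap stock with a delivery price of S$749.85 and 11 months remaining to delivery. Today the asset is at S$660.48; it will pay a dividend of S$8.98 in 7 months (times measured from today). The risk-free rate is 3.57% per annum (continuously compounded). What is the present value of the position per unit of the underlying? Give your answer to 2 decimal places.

S$74.02

PV(remaining dividends) I = 8.98·e^(−0.0357·7/12) = 8.7949
Current forward F = (S − I)·e^(rT) = (660.48 − 8.7949)·e^(0.0357·11/12) = 651.6851 × 1.033266 = 673.3641
Value (long) = (F − K)·e^(−rT) = (673.3641 − 749.85) × 0.967805 = -74.0234
Short position value = −(long value) = S$74.02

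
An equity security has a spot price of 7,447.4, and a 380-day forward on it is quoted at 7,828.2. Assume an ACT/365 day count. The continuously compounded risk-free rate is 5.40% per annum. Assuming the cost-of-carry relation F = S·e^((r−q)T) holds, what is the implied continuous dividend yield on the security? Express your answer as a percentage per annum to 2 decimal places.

0.61%

From F = S·e^((r−q)T): (r − q) = ln(F/S)/T
ln(7828.2/7447.4) = ln(1.051132) = 0.049868
(r − q) = 0.049868 / (380/365) = 0.047900
q = r − ln(F/S)/T = 0.0540 − 0.047900 = 0.006100
q = 0.61%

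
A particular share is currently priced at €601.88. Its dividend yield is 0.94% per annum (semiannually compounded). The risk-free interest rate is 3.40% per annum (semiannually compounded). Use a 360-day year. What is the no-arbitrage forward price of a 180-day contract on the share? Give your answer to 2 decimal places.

F = S · (1+r/2)^(2T) / (1+q/2)^(2T)
= 601.88 × 1.017000 / 1.004700 = 601.88 × 1.012242
F = €609.25

€609.25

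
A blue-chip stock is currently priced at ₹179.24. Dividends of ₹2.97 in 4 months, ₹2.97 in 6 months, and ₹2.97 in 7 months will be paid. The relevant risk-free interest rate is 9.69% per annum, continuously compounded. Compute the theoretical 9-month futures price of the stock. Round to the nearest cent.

₹183.60

PV(dividends) I = 2.97·e^(−0.0969·4/12) + 2.97·e^(−0.0969·6/12) + 2.97·e^(−0.0969·7/12)
I = 2.8756 + 2.8295 + 2.8068 = 8.5119
F = (S − I)·e^(rT) = (179.24 − 8.5119) · e^(0.0969·9/12)
= 170.7281 · e^0.072675 = 170.7281 × 1.075381 = ₹183.60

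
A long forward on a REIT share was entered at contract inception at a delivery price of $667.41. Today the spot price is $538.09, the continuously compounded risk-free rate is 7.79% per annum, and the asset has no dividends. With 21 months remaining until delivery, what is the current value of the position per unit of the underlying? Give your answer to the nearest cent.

Current fair forward for the remaining 21 months: F = S·e^(r·T), r = 0.0779
F = 538.09 · e^(0.0779 × 21/12) = 538.09 × 1.146054 = 616.6802
Value of long forward = (F − K)·e^(−rT) = (616.6802 − 667.41) · e^(−0.0779·21/12)
= -50.7298 × 0.872559 = -44.26

-$44.26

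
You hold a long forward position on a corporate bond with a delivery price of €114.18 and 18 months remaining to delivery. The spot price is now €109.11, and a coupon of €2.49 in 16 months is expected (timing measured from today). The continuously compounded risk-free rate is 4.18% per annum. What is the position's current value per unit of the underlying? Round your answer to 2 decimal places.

PV(remaining coupons) I = 2.49·e^(−0.0418·16/12) = 2.3550
Current forward F = (S − I)·e^(rT) = (109.11 − 2.3550)·e^(0.0418·18/12) = 106.7550 × 1.064707 = 113.6628
Value (long) = (F − K)·e^(−rT) = (113.6628 − 114.18) × 0.939225 = -0.4858
Value = -€0.49

-€0.49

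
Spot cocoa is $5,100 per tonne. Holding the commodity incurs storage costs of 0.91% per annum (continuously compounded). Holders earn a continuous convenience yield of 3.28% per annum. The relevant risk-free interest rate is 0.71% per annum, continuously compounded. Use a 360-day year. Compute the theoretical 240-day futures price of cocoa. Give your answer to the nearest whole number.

$5,044 per tonne

Net carry = r + u − y = 0.0071 + 0.0091 − 0.0328 = -0.0166
F = S·e^((r+u−y)T) = 5100 · e^(-0.0166 × 240/360) = 5100 · e^-0.011067
= 5100 × 0.988994 = $5,044 per tonne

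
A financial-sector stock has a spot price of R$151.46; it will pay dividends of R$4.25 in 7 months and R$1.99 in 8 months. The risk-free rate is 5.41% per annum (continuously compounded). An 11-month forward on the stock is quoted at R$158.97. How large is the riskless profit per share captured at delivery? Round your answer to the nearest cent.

R$6.15 per share

PV(dividends) I = 4.25·e^(−0.0541·7/12) + 1.99·e^(−0.0541·8/12) = 6.0375
Fair forward F* = (S − I)·e^(rT) = (151.46 − 6.0375)·e^0.049592 = 145.4225 × 1.050842 = 152.8161
Market R$158.97 > fair 152.8161: forward overpriced → cash-and-carry (borrow at r, buy the stock and collect the dividends, short the forward).
Profit at T = |F_mkt − F*| = |158.97 − 152.8161| = R$6.15 per share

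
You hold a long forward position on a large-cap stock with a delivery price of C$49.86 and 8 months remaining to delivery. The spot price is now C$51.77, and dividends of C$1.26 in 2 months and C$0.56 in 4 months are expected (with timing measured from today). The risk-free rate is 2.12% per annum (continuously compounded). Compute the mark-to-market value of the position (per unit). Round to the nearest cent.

PV(remaining dividends) I = 1.26·e^(−0.0212·2/12) + 0.56·e^(−0.0212·4/12) = 1.8116
Current forward F = (S − I)·e^(rT) = (51.77 − 1.8116)·e^(0.0212·8/12) = 49.9584 × 1.014234 = 50.6695
Value (long) = (F − K)·e^(−rT) = (50.6695 − 49.86) × 0.985966 = 0.7981
Value = C$0.80

C$0.80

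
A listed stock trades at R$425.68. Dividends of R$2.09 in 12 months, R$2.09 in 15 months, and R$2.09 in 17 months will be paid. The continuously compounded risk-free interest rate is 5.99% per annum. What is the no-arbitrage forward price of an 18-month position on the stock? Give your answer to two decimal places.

PV(dividends) I = 2.09·e^(−0.0599·12/12) + 2.09·e^(−0.0599·15/12) + 2.09·e^(−0.0599·17/12)
I = 1.9685 + 1.9392 + 1.9200 = 5.8277
F = (S − I)·e^(rT) = (425.68 − 5.8277) · e^(0.0599·18/12)
= 419.8523 · e^0.089850 = 419.8523 × 1.094010 = R$459.32

R$459.32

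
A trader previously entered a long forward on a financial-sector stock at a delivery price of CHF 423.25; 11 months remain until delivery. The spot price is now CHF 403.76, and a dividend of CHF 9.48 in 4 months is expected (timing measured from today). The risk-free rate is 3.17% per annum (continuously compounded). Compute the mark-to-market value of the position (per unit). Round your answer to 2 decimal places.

PV(remaining dividends) I = 9.48·e^(−0.0317·4/12) = 9.3804
Current forward F = (S − I)·e^(rT) = (403.76 − 9.3804)·e^(0.0317·11/12) = 394.3796 × 1.029485 = 406.0079
Value (long) = (F − K)·e^(−rT) = (406.0079 − 423.25) × 0.971360 = -16.7483
Value = -CHF 16.75

-CHF 16.75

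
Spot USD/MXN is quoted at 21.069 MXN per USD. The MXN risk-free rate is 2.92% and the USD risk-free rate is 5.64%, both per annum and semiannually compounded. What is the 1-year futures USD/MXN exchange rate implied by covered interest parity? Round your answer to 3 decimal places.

20.515

By covered interest parity, F = S · (1+r_MXN/2)^(2T) / (1+r_USD/2)^(2T)
= 21.069 × 1.029413 / 1.057195 = 21.069 × 0.973721
F = 20.515 MXN per USD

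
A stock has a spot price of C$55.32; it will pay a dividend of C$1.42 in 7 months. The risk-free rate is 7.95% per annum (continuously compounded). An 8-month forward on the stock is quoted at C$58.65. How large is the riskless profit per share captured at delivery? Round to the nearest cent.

PV(dividends) I = 1.42·e^(−0.0795·7/12) = 1.3557
Fair forward F* = (S − I)·e^(rT) = (55.32 − 1.3557)·e^0.053000 = 53.9643 × 1.054430 = 56.9016
Market C$58.65 > fair 56.9016: forward overpriced → cash-and-carry (borrow at r, buy the stock and collect the dividends, short the forward).
Profit at T = |F_mkt − F*| = |58.65 − 56.9016| = C$1.75 per share

C$1.75 per share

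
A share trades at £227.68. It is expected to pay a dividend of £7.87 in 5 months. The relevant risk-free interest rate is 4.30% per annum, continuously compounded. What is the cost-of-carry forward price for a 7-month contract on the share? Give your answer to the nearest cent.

£225.54

PV(dividends) I = 7.87·e^(−0.0430·5/12)
I = 7.7303
F = (S − I)·e^(rT) = (227.68 − 7.7303) · e^(0.0430·7/12)
= 219.9497 · e^0.025083 = 219.9497 × 1.025400 = £225.54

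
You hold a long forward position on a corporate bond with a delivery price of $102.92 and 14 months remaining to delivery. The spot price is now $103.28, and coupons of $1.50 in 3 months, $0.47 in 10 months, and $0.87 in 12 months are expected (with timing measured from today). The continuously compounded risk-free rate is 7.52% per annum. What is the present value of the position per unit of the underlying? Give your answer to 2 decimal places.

PV(remaining coupons) I = 1.50·e^(−0.0752·3/12) + 0.47·e^(−0.0752·10/12) + 0.87·e^(−0.0752·12/12) = 2.7205
Current forward F = (S − I)·e^(rT) = (103.28 − 2.7205)·e^(0.0752·14/12) = 100.5595 × 1.091697 = 109.7805
Value (long) = (F − K)·e^(−rT) = (109.7805 − 102.92) × 0.916005 = 6.2843
Value = $6.28

$6.28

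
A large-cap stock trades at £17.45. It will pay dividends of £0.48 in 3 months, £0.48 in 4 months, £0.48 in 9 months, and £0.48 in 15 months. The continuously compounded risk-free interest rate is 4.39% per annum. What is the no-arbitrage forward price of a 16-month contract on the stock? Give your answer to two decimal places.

PV(dividends) I = 0.48·e^(−0.0439·3/12) + 0.48·e^(−0.0439·4/12) + 0.48·e^(−0.0439·9/12) + 0.48·e^(−0.0439·15/12)
I = 0.4748 + 0.4730 + 0.4645 + 0.4544 = 1.8667
F = (S − I)·e^(rT) = (17.45 − 1.8667) · e^(0.0439·16/12)
= 15.5833 · e^0.058533 = 15.5833 × 1.060280 = £16.52

£16.52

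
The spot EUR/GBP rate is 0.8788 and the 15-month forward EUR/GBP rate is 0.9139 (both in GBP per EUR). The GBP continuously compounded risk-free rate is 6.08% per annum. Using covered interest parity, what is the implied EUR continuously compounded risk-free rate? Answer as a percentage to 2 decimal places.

2.95%

F = S·e^((r_GBP − r_EUR)T) ⇒ r_EUR = r_GBP − ln(F/S)/T
ln(0.9139/0.8788) = 0.039164; /(15/12) = 0.031331
r_EUR = 0.0608 − 0.031331 = 0.029469
r_EUR = 2.95%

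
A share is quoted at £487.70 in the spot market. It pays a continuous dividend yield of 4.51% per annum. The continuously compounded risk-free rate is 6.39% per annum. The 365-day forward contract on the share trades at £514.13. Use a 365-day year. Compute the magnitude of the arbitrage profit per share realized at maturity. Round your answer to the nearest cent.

£17.17 per share

Fair forward: F* = S·e^(carry·T), with carry = (r − q) = 0.0639 − 0.0451 = 0.0188
F* = 487.70 · e^(0.0188 × 365/365) = 487.70 · e^0.018800 = 487.70 × 1.018978 = £496.9556
Market £514.13 > fair £496.9556: forward overpriced → cash-and-carry (buy spot, short the forward).
At maturity, profit = |F_mkt − F*| = |514.13 − 496.9556| = £17.17 per share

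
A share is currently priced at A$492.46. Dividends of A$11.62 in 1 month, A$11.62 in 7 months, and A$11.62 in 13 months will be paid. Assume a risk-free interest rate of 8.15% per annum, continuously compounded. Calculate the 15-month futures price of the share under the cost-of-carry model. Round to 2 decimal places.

A$508.45

PV(dividends) I = 11.62·e^(−0.0815·1/12) + 11.62·e^(−0.0815·7/12) + 11.62·e^(−0.0815·13/12)
I = 11.5413 + 11.0805 + 10.6380 = 33.2598
F = (S − I)·e^(rT) = (492.46 − 33.2598) · e^(0.0815·15/12)
= 459.2002 · e^0.101875 = 459.2002 × 1.107245 = A$508.45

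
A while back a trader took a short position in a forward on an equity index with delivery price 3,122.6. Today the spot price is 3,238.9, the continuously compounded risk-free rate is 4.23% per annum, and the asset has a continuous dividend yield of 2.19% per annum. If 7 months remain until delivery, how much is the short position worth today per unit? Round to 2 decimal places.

Current fair forward for the remaining 7 months: F = S·e^((r − q)·T), (r − q) = 0.0423 − 0.0219 = 0.0204
F = 3238.9 · e^(0.0204 × 7/12) = 3238.9 × 1.01197109 = 3277.6732
Value of long forward = (F − K)·e^(−rT) = (3277.6732 − 3122.6) · e^(−0.0423·7/12)
= 155.0732 × 0.97562694 = 151.29
Short position value = −(long value) = -151.29

-151.29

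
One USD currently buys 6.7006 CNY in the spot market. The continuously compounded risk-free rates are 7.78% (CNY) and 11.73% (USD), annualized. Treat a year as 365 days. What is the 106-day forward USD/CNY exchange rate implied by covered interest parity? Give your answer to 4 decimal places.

6.6242

F = S·e^((r_CNY − r_USD)T) = 6.7006 · e^((0.0778 − 0.1173) × 106/365)
= 6.7006 · e^-0.011471 = 6.7006 × 0.988595
F = 6.6242 CNY per USD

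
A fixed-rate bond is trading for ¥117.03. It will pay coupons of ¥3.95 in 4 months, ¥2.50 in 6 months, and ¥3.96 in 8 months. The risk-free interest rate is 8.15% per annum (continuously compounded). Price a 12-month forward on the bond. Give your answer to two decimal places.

¥116.12

PV(coupons) I = 3.95·e^(−0.0815·4/12) + 2.50·e^(−0.0815·6/12) + 3.96·e^(−0.0815·8/12)
I = 3.8441 + 2.4002 + 3.7506 = 9.9949
F = (S − I)·e^(rT) = (117.03 − 9.9949) · e^(0.0815·12/12)
= 107.0351 · e^0.081500 = 107.0351 × 1.084913 = ¥116.12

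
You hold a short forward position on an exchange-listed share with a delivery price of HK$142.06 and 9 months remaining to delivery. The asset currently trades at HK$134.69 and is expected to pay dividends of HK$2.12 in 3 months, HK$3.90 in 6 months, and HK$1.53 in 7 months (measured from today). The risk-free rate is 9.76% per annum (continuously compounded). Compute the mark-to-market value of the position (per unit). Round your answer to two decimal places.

PV(remaining dividends) I = 2.12·e^(−0.0976·3/12) + 3.90·e^(−0.0976·6/12) + 1.53·e^(−0.0976·7/12) = 7.2285
Current forward F = (S − I)·e^(rT) = (134.69 − 7.2285)·e^(0.0976·9/12) = 127.4615 × 1.075946 = 137.1417
Value (long) = (F − K)·e^(−rT) = (137.1417 − 142.06) × 0.929415 = -4.5711
Short position value = −(long value) = HK$4.57

HK$4.57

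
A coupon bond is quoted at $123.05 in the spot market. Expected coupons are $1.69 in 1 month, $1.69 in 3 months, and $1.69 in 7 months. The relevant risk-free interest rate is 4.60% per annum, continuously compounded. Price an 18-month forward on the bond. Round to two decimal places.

$126.48

PV(coupons) I = 1.69·e^(−0.0460·1/12) + 1.69·e^(−0.0460·3/12) + 1.69·e^(−0.0460·7/12)
I = 1.6835 + 1.6707 + 1.6453 = 4.9995
F = (S − I)·e^(rT) = (123.05 − 4.9995) · e^(0.0460·18/12)
= 118.0505 · e^0.069000 = 118.0505 × 1.071436 = $126.48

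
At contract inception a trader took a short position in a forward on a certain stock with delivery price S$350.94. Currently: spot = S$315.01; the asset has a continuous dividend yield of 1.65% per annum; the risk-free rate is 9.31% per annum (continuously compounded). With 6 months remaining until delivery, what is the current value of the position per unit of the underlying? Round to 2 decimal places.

Current fair forward for the remaining 6 months: F = S·e^((r − q)·T), (r − q) = 0.0931 − 0.0165 = 0.0766
F = 315.01 · e^(0.0766 × 6/12) = 315.01 × 1.039043 = 327.3089
Value of long forward = (F − K)·e^(−rT) = (327.3089 − 350.94) · e^(−0.0931·6/12)
= -23.6311 × 0.954517 = -22.56
Short position value = −(long value) = S$22.56

S$22.56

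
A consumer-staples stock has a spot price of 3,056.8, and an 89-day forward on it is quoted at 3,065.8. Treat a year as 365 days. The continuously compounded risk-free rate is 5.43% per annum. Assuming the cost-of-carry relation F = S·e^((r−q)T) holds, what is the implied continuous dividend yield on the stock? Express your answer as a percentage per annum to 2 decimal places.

4.22%

From F = S·e^((r−q)T): (r − q) = ln(F/S)/T
ln(3065.8/3056.8) = ln(1.002944) = 0.002940
(r − q) = 0.002940 / (89/365) = 0.012057
q = r − ln(F/S)/T = 0.0543 − 0.012057 = 0.042243
q = 4.22%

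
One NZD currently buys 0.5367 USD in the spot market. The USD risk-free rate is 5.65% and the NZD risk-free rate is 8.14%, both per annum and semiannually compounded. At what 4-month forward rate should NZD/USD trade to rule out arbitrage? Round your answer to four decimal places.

By covered interest parity, F = S · (1+r_USD/2)^(2T) / (1+r_NZD/2)^(2T)
= 0.5367 × 1.018746 / 1.026953 = 0.5367 × 0.992008
F = 0.5324 USD per NZD

0.5324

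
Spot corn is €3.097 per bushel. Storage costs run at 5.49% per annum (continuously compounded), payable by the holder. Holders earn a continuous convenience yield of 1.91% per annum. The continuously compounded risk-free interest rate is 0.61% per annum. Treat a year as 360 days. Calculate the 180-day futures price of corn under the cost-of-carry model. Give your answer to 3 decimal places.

€3.163 per bushel

Net carry = r + u − y = 0.0061 + 0.0549 − 0.0191 = 0.0419
F = S·e^((r+u−y)T) = 3.097 · e^(0.0419 × 180/360) = 3.097 · e^0.020950
= 3.097 × 1.021171 = €3.163 per bushel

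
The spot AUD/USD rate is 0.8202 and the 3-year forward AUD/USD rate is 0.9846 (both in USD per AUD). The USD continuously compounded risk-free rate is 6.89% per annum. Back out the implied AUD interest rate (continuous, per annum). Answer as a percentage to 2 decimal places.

0.80%

F = S·e^((r_USD − r_AUD)T) ⇒ r_AUD = r_USD − ln(F/S)/T
ln(0.9846/0.8202) = 0.182687; /(3) = 0.060896
r_AUD = 0.0689 − 0.060896 = 0.008004
r_AUD = 0.80%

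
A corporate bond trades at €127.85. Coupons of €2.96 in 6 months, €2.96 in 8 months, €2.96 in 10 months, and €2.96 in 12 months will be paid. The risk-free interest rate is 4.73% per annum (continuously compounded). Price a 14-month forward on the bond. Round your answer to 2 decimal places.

€123.03

PV(coupons) I = 2.96·e^(−0.0473·6/12) + 2.96·e^(−0.0473·8/12) + 2.96·e^(−0.0473·10/12) + 2.96·e^(−0.0473·12/12)
I = 2.8908 + 2.8681 + 2.8456 + 2.8233 = 11.4278
F = (S − I)·e^(rT) = (127.85 − 11.4278) · e^(0.0473·14/12)
= 116.4222 · e^0.055183 = 116.4222 × 1.056734 = €123.03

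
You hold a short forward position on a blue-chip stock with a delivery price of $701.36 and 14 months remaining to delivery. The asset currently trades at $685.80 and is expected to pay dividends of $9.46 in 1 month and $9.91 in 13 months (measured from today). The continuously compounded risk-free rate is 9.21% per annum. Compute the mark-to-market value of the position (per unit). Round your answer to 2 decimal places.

-$37.54

PV(remaining dividends) I = 9.46·e^(−0.0921·1/12) + 9.91·e^(−0.0921·13/12) = 18.3566
Current forward F = (S − I)·e^(rT) = (685.80 − 18.3566)·e^(0.0921·14/12) = 667.4434 × 1.113435 = 743.1548
Value (long) = (F − K)·e^(−rT) = (743.1548 − 701.36) × 0.898121 = 37.5368
Short position value = −(long value) = -$37.54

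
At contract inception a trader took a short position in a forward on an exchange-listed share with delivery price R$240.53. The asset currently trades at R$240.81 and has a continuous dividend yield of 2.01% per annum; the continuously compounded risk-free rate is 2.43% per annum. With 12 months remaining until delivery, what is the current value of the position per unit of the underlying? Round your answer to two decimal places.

Current fair forward for the remaining 12 months: F = S·e^((r − q)·T), (r − q) = 0.0243 − 0.0201 = 0.0042
F = 240.81 · e^(0.0042 × 12/12) = 240.81 × 1.004209 = 241.8236
Value of long forward = (F − K)·e^(−rT) = (241.8236 − 240.53) · e^(−0.0243·12/12)
= 1.2936 × 0.975993 = 1.26
Short position value = −(long value) = -R$1.26

-R$1.26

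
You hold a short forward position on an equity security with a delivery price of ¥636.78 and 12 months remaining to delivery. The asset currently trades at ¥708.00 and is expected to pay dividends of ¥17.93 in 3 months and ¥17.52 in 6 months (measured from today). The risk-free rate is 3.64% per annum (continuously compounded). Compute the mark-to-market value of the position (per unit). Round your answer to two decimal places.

-¥59.01

PV(remaining dividends) I = 17.93·e^(−0.0364·3/12) + 17.52·e^(−0.0364·6/12) = 34.9716
Current forward F = (S − I)·e^(rT) = (708.00 − 34.9716)·e^(0.0364·12/12) = 673.0284 × 1.037071 = 697.9782
Value (long) = (F − K)·e^(−rT) = (697.9782 − 636.78) × 0.964255 = 59.0107
Short position value = −(long value) = -¥59.01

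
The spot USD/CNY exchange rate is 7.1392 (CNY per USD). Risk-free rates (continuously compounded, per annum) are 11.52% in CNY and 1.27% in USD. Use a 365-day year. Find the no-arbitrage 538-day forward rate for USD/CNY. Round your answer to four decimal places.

8.3035

F = S·e^((r_CNY − r_USD)T) = 7.1392 · e^((0.1152 − 0.0127) × 538/365)
= 7.1392 · e^0.151082 = 7.1392 × 1.163092
F = 8.3035 CNY per USD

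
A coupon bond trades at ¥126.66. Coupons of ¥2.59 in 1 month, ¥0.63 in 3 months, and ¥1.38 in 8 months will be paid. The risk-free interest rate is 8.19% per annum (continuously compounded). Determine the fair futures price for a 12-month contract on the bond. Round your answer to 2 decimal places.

¥132.59

PV(coupons) I = 2.59·e^(−0.0819·1/12) + 0.63·e^(−0.0819·3/12) + 1.38·e^(−0.0819·8/12)
I = 2.5724 + 0.6172 + 1.3067 = 4.4963
F = (S − I)·e^(rT) = (126.66 − 4.4963) · e^(0.0819·12/12)
= 122.1637 · e^0.081900 = 122.1637 × 1.085347 = ¥132.59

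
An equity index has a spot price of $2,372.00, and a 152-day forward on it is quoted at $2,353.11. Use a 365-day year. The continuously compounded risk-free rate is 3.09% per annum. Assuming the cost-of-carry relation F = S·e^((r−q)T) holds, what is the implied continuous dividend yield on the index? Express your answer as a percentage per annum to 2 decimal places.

5.01%

From F = S·e^((r−q)T): (r − q) = ln(F/S)/T
ln(2353.11/2372.00) = ln(0.992036) = -0.007996
(r − q) = -0.007996 / (152/365) = -0.019201
q = r − ln(F/S)/T = 0.0309 + 0.019201 = 0.050101
q = 5.01%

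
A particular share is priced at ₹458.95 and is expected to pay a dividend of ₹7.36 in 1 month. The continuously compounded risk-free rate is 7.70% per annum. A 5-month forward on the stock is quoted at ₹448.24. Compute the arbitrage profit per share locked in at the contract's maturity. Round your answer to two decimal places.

PV(dividends) I = 7.36·e^(−0.0770·1/12) = 7.3129
Fair forward F* = (S − I)·e^(rT) = (458.95 − 7.3129)·e^0.032083 = 451.6371 × 1.032603 = 466.3618
Market ₹448.24 < fair 466.3618: forward underpriced → reverse cash-and-carry (short the stock, invest proceeds at r, pay the dividends, go long the forward).
Profit at T = |F_mkt − F*| = |448.24 − 466.3618| = ₹18.12 per share

₹18.12 per share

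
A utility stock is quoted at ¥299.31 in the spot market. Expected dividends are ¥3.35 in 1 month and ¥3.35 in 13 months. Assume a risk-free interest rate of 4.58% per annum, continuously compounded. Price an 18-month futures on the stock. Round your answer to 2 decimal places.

PV(dividends) I = 3.35·e^(−0.0458·1/12) + 3.35·e^(−0.0458·13/12)
I = 3.3372 + 3.1878 = 6.5250
F = (S − I)·e^(rT) = (299.31 − 6.5250) · e^(0.0458·18/12)
= 292.7850 · e^0.068700 = 292.7850 × 1.071115 = ¥313.61

¥313.61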